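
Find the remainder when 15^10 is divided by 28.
1

Use repeated squaring. Binary(10) = 1010. Walk through the bits of the exponent 10 left-to-right: at each bit after the leading one, square the running value, then multiply by 15 if the bit is 1 (always reducing mod 28):
  bit 1 = 1 (leading): start with 15.
  bit 2 = 0: square 15^2 = 225 ≡ 1 (mod 28).
  bit 3 = 1: square 1^2 = 1; bit is 1, so multiply 1·15 = 15 (mod 28).
  bit 4 = 0: square 15^2 = 225 ≡ 1 (mod 28).
Final value: 15^10 ≡ 1 (mod 28).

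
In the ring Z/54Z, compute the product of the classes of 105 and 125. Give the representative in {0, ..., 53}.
3

Reduce the factors first: 105 ≡ 51, 125 ≡ 17 (mod 54), so 105 · 125 ≡ 51 · 17 (mod 54). 51 · 17 = 867. Dividing by 54: 867 = 16·54 + 3. So (105 · 125) mod 54 = 3.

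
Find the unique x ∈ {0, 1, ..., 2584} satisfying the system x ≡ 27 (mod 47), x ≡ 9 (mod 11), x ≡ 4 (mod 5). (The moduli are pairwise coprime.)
The moduli 47, 11, 5 are pairwise coprime, so by the CRT there is a unique solution mod 47·11·5 = 2585.
Solve by successive substitution. Start with x ≡ 27 (mod 47).
  Combine with x ≡ 9 (mod 11): write x = 27 + 47·t and require 27 + 47·t ≡ 9 (mod 11), i.e. 47·t ≡ 9 − 27 ≡ 4 (mod 11). Since 47^(−1) ≡ 4 (mod 11) (47 ≡ 3 (mod 11)), t ≡ 4·4 ≡ 5 (mod 11). So x ≡ 27 + 47·5 = 262 (mod 517).
  Combine with x ≡ 4 (mod 5): write x = 262 + 517·t and require 262 + 517·t ≡ 4 (mod 5), i.e. 517·t ≡ 4 − 262 ≡ 2 (mod 5). Since 517^(−1) ≡ 3 (mod 5) (517 ≡ 2 (mod 5)), t ≡ 3·2 ≡ 1 (mod 5). So x ≡ 262 + 517·1 = 779 (mod 2585).
Unique solution in [0, 2585): x = 779.

Final answer: x ≡ 779 (mod 2585); the representative in [0, 2585) is 779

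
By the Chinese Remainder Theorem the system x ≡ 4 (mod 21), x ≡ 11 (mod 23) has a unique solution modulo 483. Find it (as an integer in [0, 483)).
The moduli 21, 23 are pairwise coprime, so by the CRT there is a unique solution mod 21·23 = 483.
Solve by successive substitution. Start with x ≡ 4 (mod 21).
  Combine with x ≡ 11 (mod 23): write x = 4 + 21·t and require 4 + 21·t ≡ 11 (mod 23), i.e. 21·t ≡ 11 − 4 ≡ 7 (mod 23). Since 21^(−1) ≡ 11 (mod 23), t ≡ 11·7 ≡ 8 (mod 23). So x ≡ 4 + 21·8 = 172 (mod 483).
Unique solution in [0, 483): x = 172.

Final answer: x ≡ 172 (mod 483); the representative in [0, 483) is 172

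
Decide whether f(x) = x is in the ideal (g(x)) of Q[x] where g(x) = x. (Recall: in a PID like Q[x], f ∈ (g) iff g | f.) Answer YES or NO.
YES

In Q[x] the ideal (g) consists of all multiples of g, so f ∈ (g) iff g | f, i.e. iff the remainder of f on division by g is 0. Divide f by g (g is monic, so eliminate the leading term of the running remainder at each step):
  leading term x: subtract (1)·g(x) = x, leaving 0
The remainder is 0, so f(x) = g(x) · h(x) with h(x) = 1. Hence g | f, i.e. f ∈ (g).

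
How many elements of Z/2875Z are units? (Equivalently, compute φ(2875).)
An element a ∈ Z/2875Z is a unit iff gcd(a, 2875) = 1, so the number of units is φ(2875). φ is multiplicative, with φ(p^e) = p^e − p^(e−1). Factorise 2875 = 5^3 · 23. Then
  φ(2875) = (5^3 − 5^2) · (23 − 1) = 100 · 22 = 2200.

Final answer: Z/2875Z has φ(2875) = 2200 units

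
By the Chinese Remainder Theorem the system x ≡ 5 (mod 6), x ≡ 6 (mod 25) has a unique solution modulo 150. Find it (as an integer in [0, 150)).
x ≡ 131 (mod 150); the representative in [0, 150) is 131

The moduli 6, 25 are pairwise coprime, so by the CRT there is a unique solution mod 6·25 = 150.
Solve by successive substitution. Start with x ≡ 5 (mod 6).
  Combine with x ≡ 6 (mod 25): write x = 5 + 6·t and require 5 + 6·t ≡ 6 (mod 25), i.e. 6·t ≡ 6 − 5 ≡ 1 (mod 25). Since 6^(−1) ≡ 21 (mod 25), t ≡ 21·1 ≡ 21 (mod 25). So x ≡ 5 + 6·21 = 131 (mod 150).
Unique solution in [0, 150): x = 131.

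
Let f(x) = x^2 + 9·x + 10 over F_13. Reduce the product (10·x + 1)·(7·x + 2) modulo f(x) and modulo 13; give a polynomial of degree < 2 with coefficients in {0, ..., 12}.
a · b ≡ 8·x + 4 (mod f(x))

Multiply as integer polynomials: a · b = 70·x^2 + 27·x + 2. Reducing coefficients mod 13: a · b ≡ 5·x^2 + x + 2. Now divide by f(x) = x^2 + 9·x + 10 in F_13[x], eliminating the leading term at each step:
  leading term 5·x^2: subtract (5)·f(x) = 5·x^2 + 6·x + 11, leaving 8·x + 4 (coefficients mod 13)
The degree is now < 2, so this is the remainder. Hence a · b ≡ 8·x + 4 in F_13[x]/(f).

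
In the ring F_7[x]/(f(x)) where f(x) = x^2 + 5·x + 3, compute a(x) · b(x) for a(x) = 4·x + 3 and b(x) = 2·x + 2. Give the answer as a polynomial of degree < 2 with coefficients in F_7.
a · b ≡ 2·x + 3 (mod f(x))

Multiply as integer polynomials: a · b = 8·x^2 + 14·x + 6. Reducing coefficients mod 7: a · b ≡ x^2 + 6. Now divide by f(x) = x^2 + 5·x + 3 in F_7[x], eliminating the leading term at each step:
  leading term x^2: subtract (1)·f(x) = x^2 + 5·x + 3, leaving 2·x + 3 (coefficients mod 7)
The degree is now < 2, so this is the remainder. Hence a · b ≡ 2·x + 3 in F_7[x]/(f).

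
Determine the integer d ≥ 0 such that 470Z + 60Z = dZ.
In the PID Z, (a, b) is generated by gcd(a, b). Compute gcd(470, 60) with the extended Euclidean algorithm, tracking rows (r, s, t) with s·470 + t·60 = r:
  row A: (470, 1, 0)   [1·470 + 0·60 = 470]
  row B: (60, 0, 1)   [0·470 + 1·60 = 60]
  470 = 7·60 + 50   → row C = row A − 7·row B = (50, 1, −7)   [check: 1·470 − 7·60 = 50]
  60 = 1·50 + 10   → row D = row B − 1·row C = (10, −1, 8)   [check: −1·470 + 8·60 = 10]
  50 = 5·10 + 0   → remainder 0, stop. gcd = 10 (last nonzero row D).
So gcd(470, 60) = 10, with Bézout identity −1·470 + 8·60 = 10. Containment (⊇): the Bézout identity exhibits 10 as an element of (470, 60), giving (10) ⊆ (470, 60). Containment (⊆): since 10 | 470 and 10 | 60 (470 = 10·47, 60 = 10·6), every Z-linear combination of 470 and 60 is divisible by 10, so (470, 60) ⊆ (10). Therefore (470, 60) = (10), d = 10.

Final answer: (470, 60) = (10); d = 10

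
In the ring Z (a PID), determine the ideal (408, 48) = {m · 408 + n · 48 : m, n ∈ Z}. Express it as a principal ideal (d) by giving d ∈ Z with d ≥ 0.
(408, 48) = (24); d = 24

In the PID Z, (a, b) is generated by gcd(a, b). Compute gcd(408, 48) with the extended Euclidean algorithm, tracking rows (r, s, t) with s·408 + t·48 = r:
  row A: (408, 1, 0)   [1·408 + 0·48 = 408]
  row B: (48, 0, 1)   [0·408 + 1·48 = 48]
  408 = 8·48 + 24   → row C = row A − 8·row B = (24, 1, −8)   [check: 1·408 − 8·48 = 24]
  48 = 2·24 + 0   → remainder 0, stop. gcd = 24 (last nonzero row C).
So gcd(408, 48) = 24, with Bézout identity 1·408 − 8·48 = 24. Containment (⊇): the Bézout identity exhibits 24 as an element of (408, 48), giving (24) ⊆ (408, 48). Containment (⊆): since 24 | 408 and 24 | 48 (408 = 24·17, 48 = 24·2), every Z-linear combination of 408 and 48 is divisible by 24, so (408, 48) ⊆ (24). Therefore (408, 48) = (24), d = 24.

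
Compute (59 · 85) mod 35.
10

Reduce the factors first: 59 ≡ 24, 85 ≡ 15 (mod 35), so 59 · 85 ≡ 24 · 15 (mod 35). 24 · 15 = 360. Dividing by 35: 360 = 10·35 + 10. So (59 · 85) mod 35 = 10.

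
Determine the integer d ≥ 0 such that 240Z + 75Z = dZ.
In the PID Z, (a, b) is generated by gcd(a, b). Compute gcd(240, 75) with the extended Euclidean algorithm, tracking rows (r, s, t) with s·240 + t·75 = r:
  row A: (240, 1, 0)   [1·240 + 0·75 = 240]
  row B: (75, 0, 1)   [0·240 + 1·75 = 75]
  240 = 3·75 + 15   → row C = row A − 3·row B = (15, 1, −3)   [check: 1·240 − 3·75 = 15]
  75 = 5·15 + 0   → remainder 0, stop. gcd = 15 (last nonzero row C).
So gcd(240, 75) = 15, with Bézout identity 1·240 − 3·75 = 15. Containment (⊇): the Bézout identity exhibits 15 as an element of (240, 75), giving (15) ⊆ (240, 75). Containment (⊆): since 15 | 240 and 15 | 75 (240 = 15·16, 75 = 15·5), every Z-linear combination of 240 and 75 is divisible by 15, so (240, 75) ⊆ (15). Therefore (240, 75) = (15), d = 15.

Final answer: (240, 75) = (15); d = 15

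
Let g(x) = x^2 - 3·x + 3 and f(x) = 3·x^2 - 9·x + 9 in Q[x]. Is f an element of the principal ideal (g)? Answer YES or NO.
YES

In Q[x] the ideal (g) consists of all multiples of g, so f ∈ (g) iff g | f, i.e. iff the remainder of f on division by g is 0. Divide f by g (g is monic, so eliminate the leading term of the running remainder at each step):
  leading term 3·x^2: subtract (3)·g(x) = 3·x^2 - 9·x + 9, leaving 0
The remainder is 0, so f(x) = g(x) · h(x) with h(x) = 3. Hence g | f, i.e. f ∈ (g).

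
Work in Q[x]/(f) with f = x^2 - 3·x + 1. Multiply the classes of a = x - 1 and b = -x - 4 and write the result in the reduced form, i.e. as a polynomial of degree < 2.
a · b ≡ 5 - 6·x (mod f(x))

First multiply in Q[x] without reducing: a · b = -x^2 - 3·x + 4. Now divide by f(x) = x^2 - 3·x + 1, eliminating the leading term at each step:
  leading term -x^2: subtract (-1)·f(x) = -x^2 + 3·x - 1, leaving 5 - 6·x
The degree is now < 2, so this is the remainder. Hence a · b ≡ 5 - 6·x in Q[x]/(f).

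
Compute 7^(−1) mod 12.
Apply the extended Euclidean algorithm to (12, 7), tracking rows (r, s, t) with s·12 + t·7 = r. Each division r_prev = q·r_cur + r_new produces the new row as (previous row) − q·(current row):
  row A: (12, 1, 0)   [1·12 + 0·7 = 12]
  row B: (7, 0, 1)   [0·12 + 1·7 = 7]
  12 = 1·7 + 5   → row C = row A − 1·row B = (5, 1, −1)   [check: 1·12 − 1·7 = 5]
  7 = 1·5 + 2   → row D = row B − 1·row C = (2, −1, 2)   [check: −1·12 + 2·7 = 2]
  5 = 2·2 + 1   → row E = row C − 2·row D = (1, 3, −5)   [check: 3·12 − 5·7 = 1]
  2 = 2·1 + 0   → remainder 0, stop. gcd = 1 (last nonzero row E).
The gcd is 1, so 7 is invertible mod 12. The last nonzero row gives 3·12 − 5·7 = 1, so t = −5. So 7^(−1) ≡ −5 ≡ 7 (mod 12). Verify: 7 · 7 = 49 ≡ 1 (mod 12). ✓

Final answer: 7^(−1) ≡ 7 (mod 12)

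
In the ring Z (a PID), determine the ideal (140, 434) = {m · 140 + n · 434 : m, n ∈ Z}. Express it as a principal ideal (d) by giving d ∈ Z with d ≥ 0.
In the PID Z, (a, b) is generated by gcd(a, b). Compute gcd(434, 140) with the extended Euclidean algorithm, tracking rows (r, s, t) with s·434 + t·140 = r:
  row A: (434, 1, 0)   [1·434 + 0·140 = 434]
  row B: (140, 0, 1)   [0·434 + 1·140 = 140]
  434 = 3·140 + 14   → row C = row A − 3·row B = (14, 1, −3)   [check: 1·434 − 3·140 = 14]
  140 = 10·14 + 0   → remainder 0, stop. gcd = 14 (last nonzero row C).
So gcd(140, 434) = 14, with Bézout identity 1·434 − 3·140 = 14. Containment (⊇): the Bézout identity exhibits 14 as an element of (140, 434), giving (14) ⊆ (140, 434). Containment (⊆): since 14 | 140 and 14 | 434 (140 = 14·10, 434 = 14·31), every Z-linear combination of 140 and 434 is divisible by 14, so (140, 434) ⊆ (14). Therefore (140, 434) = (14), d = 14.

Final answer: (140, 434) = (14); d = 14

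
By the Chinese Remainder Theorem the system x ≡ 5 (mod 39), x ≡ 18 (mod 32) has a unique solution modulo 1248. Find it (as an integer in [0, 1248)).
The moduli 39, 32 are pairwise coprime, so by the CRT there is a unique solution mod 39·32 = 1248.
Solve by successive substitution. Start with x ≡ 5 (mod 39).
  Combine with x ≡ 18 (mod 32): write x = 5 + 39·t and require 5 + 39·t ≡ 18 (mod 32), i.e. 39·t ≡ 18 − 5 ≡ 13 (mod 32). Since 39^(−1) ≡ 23 (mod 32) (39 ≡ 7 (mod 32)), t ≡ 23·13 ≡ 11 (mod 32). So x ≡ 5 + 39·11 = 434 (mod 1248).
Unique solution in [0, 1248): x = 434.

Final answer: x ≡ 434 (mod 1248); the representative in [0, 1248) is 434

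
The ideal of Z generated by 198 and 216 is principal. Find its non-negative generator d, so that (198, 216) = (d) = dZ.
(198, 216) = (18); d = 18

In the PID Z, (a, b) is generated by gcd(a, b). Compute gcd(216, 198) with the extended Euclidean algorithm, tracking rows (r, s, t) with s·216 + t·198 = r:
  row A: (216, 1, 0)   [1·216 + 0·198 = 216]
  row B: (198, 0, 1)   [0·216 + 1·198 = 198]
  216 = 1·198 + 18   → row C = row A − 1·row B = (18, 1, −1)   [check: 1·216 − 1·198 = 18]
  198 = 11·18 + 0   → remainder 0, stop. gcd = 18 (last nonzero row C).
So gcd(198, 216) = 18, with Bézout identity 1·216 − 1·198 = 18. Containment (⊇): the Bézout identity exhibits 18 as an element of (198, 216), giving (18) ⊆ (198, 216). Containment (⊆): since 18 | 198 and 18 | 216 (198 = 18·11, 216 = 18·12), every Z-linear combination of 198 and 216 is divisible by 18, so (198, 216) ⊆ (18). Therefore (198, 216) = (18), d = 18.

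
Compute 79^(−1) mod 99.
Apply the extended Euclidean algorithm to (99, 79), tracking rows (r, s, t) with s·99 + t·79 = r. Each division r_prev = q·r_cur + r_new produces the new row as (previous row) − q·(current row):
  row A: (99, 1, 0)   [1·99 + 0·79 = 99]
  row B: (79, 0, 1)   [0·99 + 1·79 = 79]
  99 = 1·79 + 20   → row C = row A − 1·row B = (20, 1, −1)   [check: 1·99 − 1·79 = 20]
  79 = 3·20 + 19   → row D = row B − 3·row C = (19, −3, 4)   [check: −3·99 + 4·79 = 19]
  20 = 1·19 + 1   → row E = row C − 1·row D = (1, 4, −5)   [check: 4·99 − 5·79 = 1]
  19 = 19·1 + 0   → remainder 0, stop. gcd = 1 (last nonzero row E).
The gcd is 1, so 79 is invertible mod 99. The last nonzero row gives 4·99 − 5·79 = 1, so t = −5. So 79^(−1) ≡ −5 ≡ 94 (mod 99). Verify: 79 · 94 = 7426 ≡ 1 (mod 99). ✓

Final answer: 79^(−1) ≡ 94 (mod 99)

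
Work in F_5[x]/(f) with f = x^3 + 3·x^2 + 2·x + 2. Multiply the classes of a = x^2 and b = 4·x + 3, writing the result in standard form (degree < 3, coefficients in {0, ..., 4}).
a · b ≡ x^2 + 2·x + 2 (mod f(x))

Multiply as integer polynomials: a · b = 4·x^3 + 3·x^2. Reducing coefficients mod 5: a · b ≡ 4·x^3 + 3·x^2. Now divide by f(x) = x^3 + 3·x^2 + 2·x + 2 in F_5[x], eliminating the leading term at each step:
  leading term 4·x^3: subtract (4)·f(x) = 4·x^3 + 2·x^2 + 3·x + 3, leaving x^2 + 2·x + 2 (coefficients mod 5)
The degree is now < 3, so this is the remainder. Hence a · b ≡ x^2 + 2·x + 2 in F_5[x]/(f).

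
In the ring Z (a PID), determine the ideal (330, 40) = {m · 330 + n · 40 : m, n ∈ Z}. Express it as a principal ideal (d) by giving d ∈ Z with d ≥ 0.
(330, 40) = (10); d = 10

In the PID Z, (a, b) is generated by gcd(a, b). Compute gcd(330, 40) with the extended Euclidean algorithm, tracking rows (r, s, t) with s·330 + t·40 = r:
  row A: (330, 1, 0)   [1·330 + 0·40 = 330]
  row B: (40, 0, 1)   [0·330 + 1·40 = 40]
  330 = 8·40 + 10   → row C = row A − 8·row B = (10, 1, −8)   [check: 1·330 − 8·40 = 10]
  40 = 4·10 + 0   → remainder 0, stop. gcd = 10 (last nonzero row C).
So gcd(330, 40) = 10, with Bézout identity 1·330 − 8·40 = 10. Containment (⊇): the Bézout identity exhibits 10 as an element of (330, 40), giving (10) ⊆ (330, 40). Containment (⊆): since 10 | 330 and 10 | 40 (330 = 10·33, 40 = 10·4), every Z-linear combination of 330 and 40 is divisible by 10, so (330, 40) ⊆ (10). Therefore (330, 40) = (10), d = 10.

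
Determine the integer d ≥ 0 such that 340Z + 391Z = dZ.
In the PID Z, (a, b) is generated by gcd(a, b). Compute gcd(391, 340) with the extended Euclidean algorithm, tracking rows (r, s, t) with s·391 + t·340 = r:
  row A: (391, 1, 0)   [1·391 + 0·340 = 391]
  row B: (340, 0, 1)   [0·391 + 1·340 = 340]
  391 = 1·340 + 51   → row C = row A − 1·row B = (51, 1, −1)   [check: 1·391 − 1·340 = 51]
  340 = 6·51 + 34   → row D = row B − 6·row C = (34, −6, 7)   [check: −6·391 + 7·340 = 34]
  51 = 1·34 + 17   → row E = row C − 1·row D = (17, 7, −8)   [check: 7·391 − 8·340 = 17]
  34 = 2·17 + 0   → remainder 0, stop. gcd = 17 (last nonzero row E).
So gcd(340, 391) = 17, with Bézout identity 7·391 − 8·340 = 17. Containment (⊇): the Bézout identity exhibits 17 as an element of (340, 391), giving (17) ⊆ (340, 391). Containment (⊆): since 17 | 340 and 17 | 391 (340 = 17·20, 391 = 17·23), every Z-linear combination of 340 and 391 is divisible by 17, so (340, 391) ⊆ (17). Therefore (340, 391) = (17), d = 17.

Final answer: (340, 391) = (17); d = 17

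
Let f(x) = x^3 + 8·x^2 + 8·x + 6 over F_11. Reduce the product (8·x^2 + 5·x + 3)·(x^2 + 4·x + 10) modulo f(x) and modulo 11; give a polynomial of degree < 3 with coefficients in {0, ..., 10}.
a · b ≡ 2·x^2 + 10·x + 5 (mod f(x))

Multiply as integer polynomials: a · b = 8·x^4 + 37·x^3 + 103·x^2 + 62·x + 30. Reducing coefficients mod 11: a · b ≡ 8·x^4 + 4·x^3 + 4·x^2 + 7·x + 8. Now divide by f(x) = x^3 + 8·x^2 + 8·x + 6 in F_11[x], eliminating the leading term at each step:
  leading term 8·x^4: subtract (8·x)·f(x) = 8·x^4 + 9·x^3 + 9·x^2 + 4·x, leaving 6·x^3 + 6·x^2 + 3·x + 8 (coefficients mod 11)
  leading term 6·x^3: subtract (6)·f(x) = 6·x^3 + 4·x^2 + 4·x + 3, leaving 2·x^2 + 10·x + 5 (coefficients mod 11)
The degree is now < 3, so this is the remainder. Hence a · b ≡ 2·x^2 + 10·x + 5 in F_11[x]/(f).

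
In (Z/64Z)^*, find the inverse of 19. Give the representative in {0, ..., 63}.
Apply the extended Euclidean algorithm to (64, 19), tracking rows (r, s, t) with s·64 + t·19 = r. Each division r_prev = q·r_cur + r_new produces the new row as (previous row) − q·(current row):
  row A: (64, 1, 0)   [1·64 + 0·19 = 64]
  row B: (19, 0, 1)   [0·64 + 1·19 = 19]
  64 = 3·19 + 7   → row C = row A − 3·row B = (7, 1, −3)   [check: 1·64 − 3·19 = 7]
  19 = 2·7 + 5   → row D = row B − 2·row C = (5, −2, 7)   [check: −2·64 + 7·19 = 5]
  7 = 1·5 + 2   → row E = row C − 1·row D = (2, 3, −10)   [check: 3·64 − 10·19 = 2]
  5 = 2·2 + 1   → row F = row D − 2·row E = (1, −8, 27)   [check: −8·64 + 27·19 = 1]
  2 = 2·1 + 0   → remainder 0, stop. gcd = 1 (last nonzero row F).
The gcd is 1, so 19 is invertible mod 64. The last nonzero row gives −8·64 + 27·19 = 1, so t = 27. So 19^(−1) ≡ 27 (mod 64). Verify: 19 · 27 = 513 ≡ 1 (mod 64). ✓

Final answer: 19^(−1) ≡ 27 (mod 64)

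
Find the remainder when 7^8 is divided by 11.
Use repeated squaring. Binary(8) = 1000. Walk through the bits of the exponent 8 left-to-right: at each bit after the leading one, square the running value, then multiply by 7 if the bit is 1 (always reducing mod 11):
  bit 1 = 1 (leading): start with 7.
  bit 2 = 0: square 7^2 = 49 ≡ 5 (mod 11).
  bit 3 = 0: square 5^2 = 25 ≡ 3 (mod 11).
  bit 4 = 0: square 3^2 = 9 (mod 11).
Final value: 7^8 ≡ 9 (mod 11).

Final answer: 9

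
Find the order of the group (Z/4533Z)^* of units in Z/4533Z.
(Z/4533Z)^* consists of the classes a with gcd(a, 4533) = 1, so its order is φ(4533). φ is multiplicative, with φ(p^e) = p^e − p^(e−1). Factorise 4533 = 3 · 1511. Then
  φ(4533) = (3 − 1) · (1511 − 1) = 2 · 1510 = 3020.
Thus |(Z/4533Z)^*| = 3020.

Final answer: |(Z/4533Z)^*| = 3020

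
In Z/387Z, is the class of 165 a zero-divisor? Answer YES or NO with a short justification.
YES

gcd(165, 387) = 3 > 1, so 165 is not a unit in Z/387Z. In Z/nZ every nonzero non-unit is a zero-divisor: explicitly, take b = 387/gcd = 129 ≠ 0 (mod 387); then 165·129 = 21285 = 55·387, i.e. 165·129 ≡ 0 (mod 387). So 165 is a zero-divisor.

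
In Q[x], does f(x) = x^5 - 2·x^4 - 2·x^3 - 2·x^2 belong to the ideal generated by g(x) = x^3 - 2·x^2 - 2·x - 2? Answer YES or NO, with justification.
In Q[x] the ideal (g) consists of all multiples of g, so f ∈ (g) iff g | f, i.e. iff the remainder of f on division by g is 0. Divide f by g (g is monic, so eliminate the leading term of the running remainder at each step):
  leading term x^5: subtract (x^2)·g(x) = x^5 - 2·x^4 - 2·x^3 - 2·x^2, leaving 0
The remainder is 0, so f(x) = g(x) · h(x) with h(x) = x^2. Hence g | f, i.e. f ∈ (g).

Final answer: YES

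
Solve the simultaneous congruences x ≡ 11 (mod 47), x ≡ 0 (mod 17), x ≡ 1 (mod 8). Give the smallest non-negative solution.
x ≡ 2737 (mod 6392); the representative in [0, 6392) is 2737

The moduli 47, 17, 8 are pairwise coprime, so by the CRT there is a unique solution mod 47·17·8 = 6392.
Solve by successive substitution. Start with x ≡ 11 (mod 47).
  Combine with x ≡ 0 (mod 17): write x = 11 + 47·t and require 11 + 47·t ≡ 0 (mod 17), i.e. 47·t ≡ 0 − 11 ≡ 6 (mod 17). Since 47^(−1) ≡ 4 (mod 17) (47 ≡ 13 (mod 17)), t ≡ 4·6 ≡ 7 (mod 17). So x ≡ 11 + 47·7 = 340 (mod 799).
  Combine with x ≡ 1 (mod 8): write x = 340 + 799·t and require 340 + 799·t ≡ 1 (mod 8), i.e. 799·t ≡ 1 − 340 ≡ 5 (mod 8). Since 799^(−1) ≡ 7 (mod 8) (799 ≡ 7 (mod 8)), t ≡ 7·5 ≡ 3 (mod 8). So x ≡ 340 + 799·3 = 2737 (mod 6392).
Unique solution in [0, 6392): x = 2737.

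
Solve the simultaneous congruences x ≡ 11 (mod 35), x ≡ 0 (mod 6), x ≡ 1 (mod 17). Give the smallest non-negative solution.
x ≡ 1446 (mod 3570); the representative in [0, 3570) is 1446

The moduli 35, 6, 17 are pairwise coprime, so by the CRT there is a unique solution mod 35·6·17 = 3570.
Solve by successive substitution. Start with x ≡ 11 (mod 35).
  Combine with x ≡ 0 (mod 6): write x = 11 + 35·t and require 11 + 35·t ≡ 0 (mod 6), i.e. 35·t ≡ 0 − 11 ≡ 1 (mod 6). Since 35^(−1) ≡ 5 (mod 6) (35 ≡ 5 (mod 6)), t ≡ 5·1 ≡ 5 (mod 6). So x ≡ 11 + 35·5 = 186 (mod 210).
  Combine with x ≡ 1 (mod 17): write x = 186 + 210·t and require 186 + 210·t ≡ 1 (mod 17), i.e. 210·t ≡ 1 − 186 ≡ 2 (mod 17). Since 210^(−1) ≡ 3 (mod 17) (210 ≡ 6 (mod 17)), t ≡ 3·2 ≡ 6 (mod 17). So x ≡ 186 + 210·6 = 1446 (mod 3570).
Unique solution in [0, 3570): x = 1446.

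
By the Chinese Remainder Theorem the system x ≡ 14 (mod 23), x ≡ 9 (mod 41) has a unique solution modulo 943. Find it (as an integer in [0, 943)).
x ≡ 911 (mod 943); the representative in [0, 943) is 911

The moduli 23, 41 are pairwise coprime, so by the CRT there is a unique solution mod 23·41 = 943.
Solve by successive substitution. Start with x ≡ 14 (mod 23).
  Combine with x ≡ 9 (mod 41): write x = 14 + 23·t and require 14 + 23·t ≡ 9 (mod 41), i.e. 23·t ≡ 9 − 14 ≡ 36 (mod 41). Since 23^(−1) ≡ 25 (mod 41), t ≡ 25·36 ≡ 39 (mod 41). So x ≡ 14 + 23·39 = 911 (mod 943).
Unique solution in [0, 943): x = 911.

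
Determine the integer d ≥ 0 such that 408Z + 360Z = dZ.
In the PID Z, (a, b) is generated by gcd(a, b). Compute gcd(408, 360) with the extended Euclidean algorithm, tracking rows (r, s, t) with s·408 + t·360 = r:
  row A: (408, 1, 0)   [1·408 + 0·360 = 408]
  row B: (360, 0, 1)   [0·408 + 1·360 = 360]
  408 = 1·360 + 48   → row C = row A − 1·row B = (48, 1, −1)   [check: 1·408 − 1·360 = 48]
  360 = 7·48 + 24   → row D = row B − 7·row C = (24, −7, 8)   [check: −7·408 + 8·360 = 24]
  48 = 2·24 + 0   → remainder 0, stop. gcd = 24 (last nonzero row D).
So gcd(408, 360) = 24, with Bézout identity −7·408 + 8·360 = 24. Containment (⊇): the Bézout identity exhibits 24 as an element of (408, 360), giving (24) ⊆ (408, 360). Containment (⊆): since 24 | 408 and 24 | 360 (408 = 24·17, 360 = 24·15), every Z-linear combination of 408 and 360 is divisible by 24, so (408, 360) ⊆ (24). Therefore (408, 360) = (24), d = 24.

Final answer: (408, 360) = (24); d = 24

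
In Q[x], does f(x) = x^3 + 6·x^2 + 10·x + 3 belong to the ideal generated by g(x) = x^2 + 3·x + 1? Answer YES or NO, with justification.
In Q[x] the ideal (g) consists of all multiples of g, so f ∈ (g) iff g | f, i.e. iff the remainder of f on division by g is 0. Divide f by g (g is monic, so eliminate the leading term of the running remainder at each step):
  leading term x^3: subtract (x)·g(x) = x^3 + 3·x^2 + x, leaving 3·x^2 + 9·x + 3
  leading term 3·x^2: subtract (3)·g(x) = 3·x^2 + 9·x + 3, leaving 0
The remainder is 0, so f(x) = g(x) · h(x) with h(x) = x + 3. Hence g | f, i.e. f ∈ (g).

Final answer: YES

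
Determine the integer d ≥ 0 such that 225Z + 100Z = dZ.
(225, 100) = (25); d = 25

In the PID Z, (a, b) is generated by gcd(a, b). Compute gcd(225, 100) with the extended Euclidean algorithm, tracking rows (r, s, t) with s·225 + t·100 = r:
  row A: (225, 1, 0)   [1·225 + 0·100 = 225]
  row B: (100, 0, 1)   [0·225 + 1·100 = 100]
  225 = 2·100 + 25   → row C = row A − 2·row B = (25, 1, −2)   [check: 1·225 − 2·100 = 25]
  100 = 4·25 + 0   → remainder 0, stop. gcd = 25 (last nonzero row C).
So gcd(225, 100) = 25, with Bézout identity 1·225 − 2·100 = 25. Containment (⊇): the Bézout identity exhibits 25 as an element of (225, 100), giving (25) ⊆ (225, 100). Containment (⊆): since 25 | 225 and 25 | 100 (225 = 25·9, 100 = 25·4), every Z-linear combination of 225 and 100 is divisible by 25, so (225, 100) ⊆ (25). Therefore (225, 100) = (25), d = 25.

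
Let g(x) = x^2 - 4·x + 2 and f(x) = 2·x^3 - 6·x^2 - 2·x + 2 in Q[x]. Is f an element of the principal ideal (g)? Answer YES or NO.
In Q[x] the ideal (g) consists of all multiples of g, so f ∈ (g) iff g | f, i.e. iff the remainder of f on division by g is 0. Divide f by g (g is monic, so eliminate the leading term of the running remainder at each step):
  leading term 2·x^3: subtract (2·x)·g(x) = 2·x^3 - 8·x^2 + 4·x, leaving 2·x^2 - 6·x + 2
  leading term 2·x^2: subtract (2)·g(x) = 2·x^2 - 8·x + 4, leaving 2·x - 2
The remainder r(x) = 2·x - 2 ≠ 0 (and deg r < deg g), so g ∤ f, i.e. f ∉ (g).

Final answer: NO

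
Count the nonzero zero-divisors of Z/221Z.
In Z/221Z each nonzero element is either a unit (gcd with 221 is 1) or a zero-divisor (gcd > 1). The number of units is φ(221): factorise 221 = 13 · 17, so φ(221) = (13 − 1) · (17 − 1) = 12 · 16 = 192. The nonzero elements number 221 − 1 = 220. Hence the nonzero zero-divisors number 220 − 192 = 28.

Final answer: Z/221Z has 28 nonzero zero-divisors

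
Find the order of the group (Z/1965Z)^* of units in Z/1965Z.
|(Z/1965Z)^*| = 1040

(Z/1965Z)^* consists of the classes a with gcd(a, 1965) = 1, so its order is φ(1965). φ is multiplicative, with φ(p^e) = p^e − p^(e−1). Factorise 1965 = 3 · 5 · 131. Then
  φ(1965) = (3 − 1) · (5 − 1) · (131 − 1) = 2 · 4 · 130 = 1040.
Thus |(Z/1965Z)^*| = 1040.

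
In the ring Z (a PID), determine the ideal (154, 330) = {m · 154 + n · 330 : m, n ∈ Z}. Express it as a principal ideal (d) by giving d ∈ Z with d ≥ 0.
In the PID Z, (a, b) is generated by gcd(a, b). Compute gcd(330, 154) with the extended Euclidean algorithm, tracking rows (r, s, t) with s·330 + t·154 = r:
  row A: (330, 1, 0)   [1·330 + 0·154 = 330]
  row B: (154, 0, 1)   [0·330 + 1·154 = 154]
  330 = 2·154 + 22   → row C = row A − 2·row B = (22, 1, −2)   [check: 1·330 − 2·154 = 22]
  154 = 7·22 + 0   → remainder 0, stop. gcd = 22 (last nonzero row C).
So gcd(154, 330) = 22, with Bézout identity 1·330 − 2·154 = 22. Containment (⊇): the Bézout identity exhibits 22 as an element of (154, 330), giving (22) ⊆ (154, 330). Containment (⊆): since 22 | 154 and 22 | 330 (154 = 22·7, 330 = 22·15), every Z-linear combination of 154 and 330 is divisible by 22, so (154, 330) ⊆ (22). Therefore (154, 330) = (22), d = 22.

Final answer: (154, 330) = (22); d = 22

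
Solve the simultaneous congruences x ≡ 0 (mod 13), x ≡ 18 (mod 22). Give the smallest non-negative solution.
The moduli 13, 22 are pairwise coprime, so by the CRT there is a unique solution mod 13·22 = 286.
Solve by successive substitution. Start with x ≡ 0 (mod 13).
  Combine with x ≡ 18 (mod 22): write x = 13·t and require 13·t ≡ 18 (mod 22). Since 13^(−1) ≡ 17 (mod 22), t ≡ 17·18 ≡ 20 (mod 22). So x ≡ 13·20 = 260 (mod 286).
Unique solution in [0, 286): x = 260.

Final answer: x ≡ 260 (mod 286); the representative in [0, 286) is 260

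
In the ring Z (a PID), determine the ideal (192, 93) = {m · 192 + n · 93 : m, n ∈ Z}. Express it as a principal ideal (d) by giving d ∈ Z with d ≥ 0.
(192, 93) = (3); d = 3

In the PID Z, (a, b) is generated by gcd(a, b). Compute gcd(192, 93) with the extended Euclidean algorithm, tracking rows (r, s, t) with s·192 + t·93 = r:
  row A: (192, 1, 0)   [1·192 + 0·93 = 192]
  row B: (93, 0, 1)   [0·192 + 1·93 = 93]
  192 = 2·93 + 6   → row C = row A − 2·row B = (6, 1, −2)   [check: 1·192 − 2·93 = 6]
  93 = 15·6 + 3   → row D = row B − 15·row C = (3, −15, 31)   [check: −15·192 + 31·93 = 3]
  6 = 2·3 + 0   → remainder 0, stop. gcd = 3 (last nonzero row D).
So gcd(192, 93) = 3, with Bézout identity −15·192 + 31·93 = 3. Containment (⊇): the Bézout identity exhibits 3 as an element of (192, 93), giving (3) ⊆ (192, 93). Containment (⊆): since 3 | 192 and 3 | 93 (192 = 3·64, 93 = 3·31), every Z-linear combination of 192 and 93 is divisible by 3, so (192, 93) ⊆ (3). Therefore (192, 93) = (3), d = 3.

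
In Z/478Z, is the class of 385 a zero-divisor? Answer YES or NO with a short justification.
gcd(385, 478) = 1, so 385 is a unit in Z/478Z (it has a multiplicative inverse). A unit cannot be a zero-divisor: if 385·b ≡ 0 then multiplying both sides by 385^(−1) gives b ≡ 0. So 385 is not a zero-divisor.

Final answer: NO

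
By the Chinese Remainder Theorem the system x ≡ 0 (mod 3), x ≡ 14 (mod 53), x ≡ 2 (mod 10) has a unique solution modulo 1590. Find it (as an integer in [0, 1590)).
The moduli 3, 53, 10 are pairwise coprime, so by the CRT there is a unique solution mod 3·53·10 = 1590.
Solve by successive substitution. Start with x ≡ 0 (mod 3).
  Combine with x ≡ 14 (mod 53): write x = 3·t and require 3·t ≡ 14 (mod 53). Since 3^(−1) ≡ 18 (mod 53), t ≡ 18·14 ≡ 40 (mod 53). So x ≡ 3·40 = 120 (mod 159).
  Combine with x ≡ 2 (mod 10): write x = 120 + 159·t and require 120 + 159·t ≡ 2 (mod 10), i.e. 159·t ≡ 2 − 120 ≡ 2 (mod 10). Since 159^(−1) ≡ 9 (mod 10) (159 ≡ 9 (mod 10)), t ≡ 9·2 ≡ 8 (mod 10). So x ≡ 120 + 159·8 = 1392 (mod 1590).
Unique solution in [0, 1590): x = 1392.

Final answer: x ≡ 1392 (mod 1590); the representative in [0, 1590) is 1392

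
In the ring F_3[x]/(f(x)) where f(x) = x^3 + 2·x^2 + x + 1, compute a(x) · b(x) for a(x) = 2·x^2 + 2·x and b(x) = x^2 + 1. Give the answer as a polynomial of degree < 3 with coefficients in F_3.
a · b ≡ x^2 + 2·x + 2 (mod f(x))

Multiply as integer polynomials: a · b = 2·x^4 + 2·x^3 + 2·x^2 + 2·x. Reducing coefficients mod 3: a · b ≡ 2·x^4 + 2·x^3 + 2·x^2 + 2·x. Now divide by f(x) = x^3 + 2·x^2 + x + 1 in F_3[x], eliminating the leading term at each step:
  leading term 2·x^4: subtract (2·x)·f(x) = 2·x^4 + x^3 + 2·x^2 + 2·x, leaving x^3 (coefficients mod 3)
  leading term x^3: subtract (1)·f(x) = x^3 + 2·x^2 + x + 1, leaving x^2 + 2·x + 2 (coefficients mod 3)
The degree is now < 3, so this is the remainder. Hence a · b ≡ x^2 + 2·x + 2 in F_3[x]/(f).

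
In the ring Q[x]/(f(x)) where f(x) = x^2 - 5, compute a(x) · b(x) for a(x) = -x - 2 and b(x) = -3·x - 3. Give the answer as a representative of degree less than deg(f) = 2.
First multiply in Q[x] without reducing: a · b = 3·x^2 + 9·x + 6. Now divide by f(x) = x^2 - 5, eliminating the leading term at each step:
  leading term 3·x^2: subtract (3)·f(x) = 3·x^2 - 15, leaving 9·x + 21
The degree is now < 2, so this is the remainder. Hence a · b ≡ 9·x + 21 in Q[x]/(f).

Final answer: a · b ≡ 9·x + 21 (mod f(x))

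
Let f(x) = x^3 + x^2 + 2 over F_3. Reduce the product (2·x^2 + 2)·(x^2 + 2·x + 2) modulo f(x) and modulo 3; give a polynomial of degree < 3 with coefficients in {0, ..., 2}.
a · b ≡ x^2 (mod f(x))

Multiply as integer polynomials: a · b = 2·x^4 + 4·x^3 + 6·x^2 + 4·x + 4. Reducing coefficients mod 3: a · b ≡ 2·x^4 + x^3 + x + 1. Now divide by f(x) = x^3 + x^2 + 2 in F_3[x], eliminating the leading term at each step:
  leading term 2·x^4: subtract (2·x)·f(x) = 2·x^4 + 2·x^3 + x, leaving 2·x^3 + 1 (coefficients mod 3)
  leading term 2·x^3: subtract (2)·f(x) = 2·x^3 + 2·x^2 + 1, leaving x^2 (coefficients mod 3)
The degree is now < 3, so this is the remainder. Hence a · b ≡ x^2 in F_3[x]/(f).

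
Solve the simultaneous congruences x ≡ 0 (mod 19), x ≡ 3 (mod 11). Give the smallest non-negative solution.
x ≡ 190 (mod 209); the representative in [0, 209) is 190

The moduli 19, 11 are pairwise coprime, so by the CRT there is a unique solution mod 19·11 = 209.
Solve by successive substitution. Start with x ≡ 0 (mod 19).
  Combine with x ≡ 3 (mod 11): write x = 19·t and require 19·t ≡ 3 (mod 11). Since 19^(−1) ≡ 7 (mod 11) (19 ≡ 8 (mod 11)), t ≡ 7·3 ≡ 10 (mod 11). So x ≡ 19·10 = 190 (mod 209).
Unique solution in [0, 209): x = 190.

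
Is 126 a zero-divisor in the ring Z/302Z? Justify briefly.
YES

gcd(126, 302) = 2 > 1, so 126 is not a unit in Z/302Z. In Z/nZ every nonzero non-unit is a zero-divisor: explicitly, take b = 302/gcd = 151 ≠ 0 (mod 302); then 126·151 = 19026 = 63·302, i.e. 126·151 ≡ 0 (mod 302). So 126 is a zero-divisor.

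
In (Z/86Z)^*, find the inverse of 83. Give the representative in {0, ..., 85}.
Apply the extended Euclidean algorithm to (86, 83), tracking rows (r, s, t) with s·86 + t·83 = r. Each division r_prev = q·r_cur + r_new produces the new row as (previous row) − q·(current row):
  row A: (86, 1, 0)   [1·86 + 0·83 = 86]
  row B: (83, 0, 1)   [0·86 + 1·83 = 83]
  86 = 1·83 + 3   → row C = row A − 1·row B = (3, 1, −1)   [check: 1·86 − 1·83 = 3]
  83 = 27·3 + 2   → row D = row B − 27·row C = (2, −27, 28)   [check: −27·86 + 28·83 = 2]
  3 = 1·2 + 1   → row E = row C − 1·row D = (1, 28, −29)   [check: 28·86 − 29·83 = 1]
  2 = 2·1 + 0   → remainder 0, stop. gcd = 1 (last nonzero row E).
The gcd is 1, so 83 is invertible mod 86. The last nonzero row gives 28·86 − 29·83 = 1, so t = −29. So 83^(−1) ≡ −29 ≡ 57 (mod 86). Verify: 83 · 57 = 4731 ≡ 1 (mod 86). ✓

Final answer: 83^(−1) ≡ 57 (mod 86)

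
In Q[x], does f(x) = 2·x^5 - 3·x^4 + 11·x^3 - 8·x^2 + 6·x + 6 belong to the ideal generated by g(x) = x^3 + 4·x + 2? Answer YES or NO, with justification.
In Q[x] the ideal (g) consists of all multiples of g, so f ∈ (g) iff g | f, i.e. iff the remainder of f on division by g is 0. Divide f by g (g is monic, so eliminate the leading term of the running remainder at each step):
  leading term 2·x^5: subtract (2·x^2)·g(x) = 2·x^5 + 8·x^3 + 4·x^2, leaving -3·x^4 + 3·x^3 - 12·x^2 + 6·x + 6
  leading term -3·x^4: subtract (-3·x)·g(x) = -3·x^4 - 12·x^2 - 6·x, leaving 3·x^3 + 12·x + 6
  leading term 3·x^3: subtract (3)·g(x) = 3·x^3 + 12·x + 6, leaving 0
The remainder is 0, so f(x) = g(x) · h(x) with h(x) = 2·x^2 - 3·x + 3. Hence g | f, i.e. f ∈ (g).

Final answer: YES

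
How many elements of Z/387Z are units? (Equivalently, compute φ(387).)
Z/387Z has φ(387) = 252 units

An element a ∈ Z/387Z is a unit iff gcd(a, 387) = 1, so the number of units is φ(387). φ is multiplicative, with φ(p^e) = p^e − p^(e−1). Factorise 387 = 3^2 · 43. Then
  φ(387) = (3^2 − 3^1) · (43 − 1) = 6 · 42 = 252.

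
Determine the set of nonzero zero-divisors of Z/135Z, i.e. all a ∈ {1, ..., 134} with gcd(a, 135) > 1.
An element a ∈ Z/135Z (with a ≠ 0) is a zero-divisor iff gcd(a, 135) > 1 (because a is a unit precisely when gcd(a, n) = 1, and in Z/nZ every nonzero, non-unit element is a zero-divisor). Scan a = 1, ..., 134 and keep those with gcd(a, 135) > 1:
  gcd(3, 135) = 3, gcd(5, 135) = 5, gcd(6, 135) = 3, gcd(9, 135) = 9, gcd(10, 135) = 5, gcd(12, 135) = 3, gcd(15, 135) = 15, gcd(18, 135) = 9, gcd(20, 135) = 5, gcd(21, 135) = 3, gcd(24, 135) = 3, gcd(25, 135) = 5, gcd(27, 135) = 27, gcd(30, 135) = 15, gcd(33, 135) = 3, gcd(35, 135) = 5, gcd(36, 135) = 9, gcd(39, 135) = 3, gcd(40, 135) = 5, gcd(42, 135) = 3, gcd(45, 135) = 45, gcd(48, 135) = 3, gcd(50, 135) = 5, gcd(51, 135) = 3, gcd(54, 135) = 27, gcd(55, 135) = 5, gcd(57, 135) = 3, gcd(60, 135) = 15, gcd(63, 135) = 9, gcd(65, 135) = 5, gcd(66, 135) = 3, gcd(69, 135) = 3, gcd(70, 135) = 5, gcd(72, 135) = 9, gcd(75, 135) = 15, gcd(78, 135) = 3, gcd(80, 135) = 5, gcd(81, 135) = 27, gcd(84, 135) = 3, gcd(85, 135) = 5, gcd(87, 135) = 3, gcd(90, 135) = 45, gcd(93, 135) = 3, gcd(95, 135) = 5, gcd(96, 135) = 3, gcd(99, 135) = 9, gcd(100, 135) = 5, gcd(102, 135) = 3, gcd(105, 135) = 15, gcd(108, 135) = 27, gcd(110, 135) = 5, gcd(111, 135) = 3, gcd(114, 135) = 3, gcd(115, 135) = 5, gcd(117, 135) = 9, gcd(120, 135) = 15, gcd(123, 135) = 3, gcd(125, 135) = 5, gcd(126, 135) = 9, gcd(129, 135) = 3, gcd(130, 135) = 5, gcd(132, 135) = 3.
All other a ∈ {1, ..., 134} have gcd(a, 135) = 1 and are units. So the nonzero zero-divisors are exactly the 62 values of a appearing in this scan.

Final answer: nonzero zero-divisors of Z/135Z = {3, 5, 6, 9, 10, 12, 15, 18, 20, 21, 24, 25, 27, 30, 33, 35, 36, 39, 40, 42, 45, 48, 50, 51, 54, 55, 57, 60, 63, 65, 66, 69, 70, 72, 75, 78, 80, 81, 84, 85, 87, 90, 93, 95, 96, 99, 100, 102, 105, 108, 110, 111, 114, 115, 117, 120, 123, 125, 126, 129, 130, 132}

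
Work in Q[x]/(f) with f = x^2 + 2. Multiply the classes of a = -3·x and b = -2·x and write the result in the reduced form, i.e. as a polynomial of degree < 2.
First multiply in Q[x] without reducing: a · b = 6·x^2. Now divide by f(x) = x^2 + 2, eliminating the leading term at each step:
  leading term 6·x^2: subtract (6)·f(x) = 6·x^2 + 12, leaving -12
The degree is now < 2, so this is the remainder. Hence a · b ≡ -12 in Q[x]/(f).

Final answer: a · b ≡ -12 (mod f(x))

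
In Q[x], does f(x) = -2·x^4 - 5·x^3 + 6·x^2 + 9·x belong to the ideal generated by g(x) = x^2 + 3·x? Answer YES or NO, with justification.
YES

In Q[x] the ideal (g) consists of all multiples of g, so f ∈ (g) iff g | f, i.e. iff the remainder of f on division by g is 0. Divide f by g (g is monic, so eliminate the leading term of the running remainder at each step):
  leading term -2·x^4: subtract (-2·x^2)·g(x) = -2·x^4 - 6·x^3, leaving x^3 + 6·x^2 + 9·x
  leading term x^3: subtract (x)·g(x) = x^3 + 3·x^2, leaving 3·x^2 + 9·x
  leading term 3·x^2: subtract (3)·g(x) = 3·x^2 + 9·x, leaving 0
The remainder is 0, so f(x) = g(x) · h(x) with h(x) = -2·x^2 + x + 3. Hence g | f, i.e. f ∈ (g).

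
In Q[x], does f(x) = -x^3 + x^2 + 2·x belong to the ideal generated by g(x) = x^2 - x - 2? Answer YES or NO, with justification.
YES

In Q[x] the ideal (g) consists of all multiples of g, so f ∈ (g) iff g | f, i.e. iff the remainder of f on division by g is 0. Divide f by g (g is monic, so eliminate the leading term of the running remainder at each step):
  leading term -x^3: subtract (-x)·g(x) = -x^3 + x^2 + 2·x, leaving 0
The remainder is 0, so f(x) = g(x) · h(x) with h(x) = -x. Hence g | f, i.e. f ∈ (g).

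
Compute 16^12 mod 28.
Use repeated squaring. Binary(12) = 1100. Walk through the bits of the exponent 12 left-to-right: at each bit after the leading one, square the running value, then multiply by 16 if the bit is 1 (always reducing mod 28):
  bit 1 = 1 (leading): start with 16.
  bit 2 = 1: square 16^2 = 256 ≡ 4; bit is 1, so multiply 4·16 = 64 ≡ 8 (mod 28).
  bit 3 = 0: square 8^2 = 64 ≡ 8 (mod 28).
  bit 4 = 0: square 8^2 = 64 ≡ 8 (mod 28).
Final value: 16^12 ≡ 8 (mod 28).

Final answer: 8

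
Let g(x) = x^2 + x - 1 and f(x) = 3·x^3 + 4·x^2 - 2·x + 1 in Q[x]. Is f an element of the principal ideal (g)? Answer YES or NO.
NO

In Q[x] the ideal (g) consists of all multiples of g, so f ∈ (g) iff g | f, i.e. iff the remainder of f on division by g is 0. Divide f by g (g is monic, so eliminate the leading term of the running remainder at each step):
  leading term 3·x^3: subtract (3·x)·g(x) = 3·x^3 + 3·x^2 - 3·x, leaving x^2 + x + 1
  leading term x^2: subtract (1)·g(x) = x^2 + x - 1, leaving 2
The remainder r(x) = 2 ≠ 0 (and deg r < deg g), so g ∤ f, i.e. f ∉ (g).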